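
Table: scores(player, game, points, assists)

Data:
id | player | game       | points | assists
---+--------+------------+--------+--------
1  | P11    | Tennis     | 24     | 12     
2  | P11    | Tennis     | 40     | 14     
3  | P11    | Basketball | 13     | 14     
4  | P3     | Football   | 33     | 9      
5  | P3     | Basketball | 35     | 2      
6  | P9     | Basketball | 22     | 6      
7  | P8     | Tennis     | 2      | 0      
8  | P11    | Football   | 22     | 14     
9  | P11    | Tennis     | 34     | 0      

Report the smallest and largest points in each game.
SELECT game, MIN(points), MAX(points)
FROM scores
GROUP BY game

Result:
  Basketball: min=13, max=35
  Football: min=22, max=33
  Tennis: min=2, max=40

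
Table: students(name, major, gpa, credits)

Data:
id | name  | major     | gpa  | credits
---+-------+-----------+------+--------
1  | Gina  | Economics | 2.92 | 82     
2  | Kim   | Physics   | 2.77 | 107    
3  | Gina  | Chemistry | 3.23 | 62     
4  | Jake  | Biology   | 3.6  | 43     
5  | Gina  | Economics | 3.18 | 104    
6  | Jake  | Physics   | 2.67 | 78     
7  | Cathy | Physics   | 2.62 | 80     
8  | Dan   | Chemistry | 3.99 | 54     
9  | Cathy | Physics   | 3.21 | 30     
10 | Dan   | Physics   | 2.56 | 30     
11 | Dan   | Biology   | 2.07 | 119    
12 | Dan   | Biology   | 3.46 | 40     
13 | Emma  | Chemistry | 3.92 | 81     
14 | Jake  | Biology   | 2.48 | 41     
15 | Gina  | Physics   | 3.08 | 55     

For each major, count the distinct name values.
SELECT major, COUNT(DISTINCT name)
FROM students
GROUP BY major

Result:
  Biology: 2 distinct
  Chemistry: 3 distinct
  Economics: 1 distinct
  Physics: 5 distinct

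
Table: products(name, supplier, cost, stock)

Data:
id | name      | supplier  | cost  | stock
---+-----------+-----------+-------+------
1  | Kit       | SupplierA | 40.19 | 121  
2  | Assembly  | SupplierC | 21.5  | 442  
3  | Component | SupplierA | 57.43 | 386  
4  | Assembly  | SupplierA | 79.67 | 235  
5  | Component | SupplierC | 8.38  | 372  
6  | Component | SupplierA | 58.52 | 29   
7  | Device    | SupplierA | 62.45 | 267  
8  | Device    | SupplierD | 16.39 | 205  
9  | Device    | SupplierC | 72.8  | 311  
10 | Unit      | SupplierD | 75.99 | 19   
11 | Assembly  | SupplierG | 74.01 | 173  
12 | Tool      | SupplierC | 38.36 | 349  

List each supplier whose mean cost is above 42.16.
SELECT supplier, AVG(cost)
FROM products
GROUP BY supplier
HAVING AVG(cost) > 42.16

Result:
  SupplierA: avg=59.65
  SupplierD: avg=46.19
  SupplierG: avg=74.01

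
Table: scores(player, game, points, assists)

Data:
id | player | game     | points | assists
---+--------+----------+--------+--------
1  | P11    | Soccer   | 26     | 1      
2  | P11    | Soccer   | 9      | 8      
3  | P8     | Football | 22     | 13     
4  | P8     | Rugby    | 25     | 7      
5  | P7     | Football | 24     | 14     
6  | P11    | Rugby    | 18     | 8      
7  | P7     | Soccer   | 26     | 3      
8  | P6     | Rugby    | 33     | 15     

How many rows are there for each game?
SELECT game, COUNT(*) as count
FROM scores
GROUP BY game

Result:
  Football: 2
  Rugby: 3
  Soccer: 3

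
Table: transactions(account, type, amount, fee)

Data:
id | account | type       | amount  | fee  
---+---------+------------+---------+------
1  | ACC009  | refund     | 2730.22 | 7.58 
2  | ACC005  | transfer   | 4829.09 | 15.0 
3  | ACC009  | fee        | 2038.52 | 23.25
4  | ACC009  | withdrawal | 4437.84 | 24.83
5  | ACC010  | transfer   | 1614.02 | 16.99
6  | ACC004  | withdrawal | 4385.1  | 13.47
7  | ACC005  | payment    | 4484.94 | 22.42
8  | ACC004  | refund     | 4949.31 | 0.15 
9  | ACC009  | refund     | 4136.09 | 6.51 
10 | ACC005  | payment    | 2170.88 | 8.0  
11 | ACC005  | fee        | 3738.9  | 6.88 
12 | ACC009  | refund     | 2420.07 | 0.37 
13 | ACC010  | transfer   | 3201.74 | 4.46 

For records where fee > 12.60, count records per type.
SELECT type, COUNT(*)
FROM transactions
WHERE fee > 12.60
GROUP BY type

Note: WHERE filters rows before grouping.

Result:
  fee: 1
  payment: 1
  transfer: 2
  withdrawal: 2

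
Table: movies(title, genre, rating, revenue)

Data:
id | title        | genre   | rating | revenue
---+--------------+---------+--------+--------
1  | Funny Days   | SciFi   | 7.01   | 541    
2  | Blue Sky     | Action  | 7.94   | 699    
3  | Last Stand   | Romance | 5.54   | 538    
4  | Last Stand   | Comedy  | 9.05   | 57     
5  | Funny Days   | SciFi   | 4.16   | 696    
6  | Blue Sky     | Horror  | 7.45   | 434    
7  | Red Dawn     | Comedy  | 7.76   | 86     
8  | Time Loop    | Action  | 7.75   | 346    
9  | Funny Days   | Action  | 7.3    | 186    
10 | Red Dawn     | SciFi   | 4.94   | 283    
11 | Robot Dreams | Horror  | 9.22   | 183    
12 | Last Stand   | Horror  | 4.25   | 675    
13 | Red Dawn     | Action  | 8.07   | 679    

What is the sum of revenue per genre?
SELECT genre, SUM(revenue) as result
FROM movies
GROUP BY genre

Result:
  Action: 1910
  Comedy: 143
  Horror: 1292
  Romance: 538
  SciFi: 1520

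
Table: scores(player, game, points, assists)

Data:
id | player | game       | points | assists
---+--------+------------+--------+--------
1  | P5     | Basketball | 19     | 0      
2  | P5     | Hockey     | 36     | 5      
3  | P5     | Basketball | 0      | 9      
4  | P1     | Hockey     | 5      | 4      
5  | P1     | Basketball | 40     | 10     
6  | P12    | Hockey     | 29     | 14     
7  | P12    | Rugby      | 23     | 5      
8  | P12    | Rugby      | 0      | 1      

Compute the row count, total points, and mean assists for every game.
SELECT game,
       COUNT(*) as cnt,
       SUM(points) as total_points,
       AVG(assists) as avg_assists
FROM scores
GROUP BY game

Result:
  Basketball: 3 records, 59 total points, 6.33 avg assists
  Hockey: 3 records, 70 total points, 7.67 avg assists
  Rugby: 2 records, 23 total points, 3.00 avg assists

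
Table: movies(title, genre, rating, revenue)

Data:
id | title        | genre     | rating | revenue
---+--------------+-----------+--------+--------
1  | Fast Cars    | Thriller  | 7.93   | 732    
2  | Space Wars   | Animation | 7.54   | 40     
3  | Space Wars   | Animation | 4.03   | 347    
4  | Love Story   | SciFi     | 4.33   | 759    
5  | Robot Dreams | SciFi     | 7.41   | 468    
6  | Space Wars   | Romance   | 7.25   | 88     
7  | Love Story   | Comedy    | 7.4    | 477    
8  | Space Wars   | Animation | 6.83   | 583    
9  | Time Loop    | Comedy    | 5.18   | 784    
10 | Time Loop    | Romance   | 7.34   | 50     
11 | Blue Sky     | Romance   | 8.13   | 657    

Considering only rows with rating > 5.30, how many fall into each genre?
SELECT genre, COUNT(*)
FROM movies
WHERE rating > 5.30
GROUP BY genre

Note: WHERE filters rows before grouping.

Result:
  Animation: 2
  Comedy: 1
  Romance: 3
  SciFi: 1
  Thriller: 1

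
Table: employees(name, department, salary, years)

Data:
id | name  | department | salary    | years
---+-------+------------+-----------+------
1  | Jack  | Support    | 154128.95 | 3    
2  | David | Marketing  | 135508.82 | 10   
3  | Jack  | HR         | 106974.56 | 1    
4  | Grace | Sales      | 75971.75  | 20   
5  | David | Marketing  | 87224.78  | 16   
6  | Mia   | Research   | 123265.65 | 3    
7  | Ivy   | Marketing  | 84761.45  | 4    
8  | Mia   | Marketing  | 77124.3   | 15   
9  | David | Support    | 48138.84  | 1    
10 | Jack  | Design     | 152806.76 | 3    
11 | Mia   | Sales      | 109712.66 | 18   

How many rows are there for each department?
SELECT department, COUNT(*) as count
FROM employees
GROUP BY department

Result:
  Design: 1
  HR: 1
  Marketing: 4
  Research: 1
  Sales: 2
  Support: 2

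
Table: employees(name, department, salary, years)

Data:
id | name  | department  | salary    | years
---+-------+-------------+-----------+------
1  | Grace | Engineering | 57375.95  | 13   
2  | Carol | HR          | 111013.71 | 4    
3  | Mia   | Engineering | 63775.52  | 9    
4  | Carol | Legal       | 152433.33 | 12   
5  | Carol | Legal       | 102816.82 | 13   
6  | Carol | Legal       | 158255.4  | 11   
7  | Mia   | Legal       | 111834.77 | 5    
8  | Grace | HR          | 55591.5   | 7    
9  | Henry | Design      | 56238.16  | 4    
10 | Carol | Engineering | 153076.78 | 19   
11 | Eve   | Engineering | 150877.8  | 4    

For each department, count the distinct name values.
SELECT department, COUNT(DISTINCT name)
FROM employees
GROUP BY department

Result:
  Design: 1 distinct
  Engineering: 4 distinct
  HR: 2 distinct
  Legal: 2 distinct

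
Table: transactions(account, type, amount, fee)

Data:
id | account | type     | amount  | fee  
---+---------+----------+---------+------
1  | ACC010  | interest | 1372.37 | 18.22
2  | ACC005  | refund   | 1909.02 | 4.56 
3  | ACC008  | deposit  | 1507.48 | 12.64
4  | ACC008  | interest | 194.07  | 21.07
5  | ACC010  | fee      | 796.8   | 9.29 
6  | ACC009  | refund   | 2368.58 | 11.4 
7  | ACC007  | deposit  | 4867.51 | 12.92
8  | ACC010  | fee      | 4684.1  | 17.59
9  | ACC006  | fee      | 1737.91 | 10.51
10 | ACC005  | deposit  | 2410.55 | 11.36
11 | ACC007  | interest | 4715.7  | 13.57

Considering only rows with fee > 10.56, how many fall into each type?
SELECT type, COUNT(*)
FROM transactions
WHERE fee > 10.56
GROUP BY type

Note: WHERE filters rows before grouping.

Result:
  deposit: 3
  fee: 1
  interest: 3
  refund: 1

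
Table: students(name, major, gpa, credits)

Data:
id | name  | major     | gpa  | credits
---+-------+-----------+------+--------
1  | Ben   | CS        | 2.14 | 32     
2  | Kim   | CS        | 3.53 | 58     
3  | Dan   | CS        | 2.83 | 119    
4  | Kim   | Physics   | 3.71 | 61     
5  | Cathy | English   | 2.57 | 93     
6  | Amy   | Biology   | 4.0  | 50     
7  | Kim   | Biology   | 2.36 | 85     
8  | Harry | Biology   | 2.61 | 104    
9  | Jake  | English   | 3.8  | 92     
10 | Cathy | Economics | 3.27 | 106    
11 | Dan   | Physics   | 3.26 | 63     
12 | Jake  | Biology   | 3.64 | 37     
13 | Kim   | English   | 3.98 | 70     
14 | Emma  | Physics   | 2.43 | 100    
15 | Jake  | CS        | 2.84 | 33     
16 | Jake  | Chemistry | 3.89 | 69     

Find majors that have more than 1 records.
SELECT major, COUNT(*) as cnt
FROM students
GROUP BY major
HAVING COUNT(*) > 1

Result:
  Biology: 4
  CS: 4
  English: 3
  Physics: 3

Note: HAVING filters groups after aggregation, WHERE filters rows before.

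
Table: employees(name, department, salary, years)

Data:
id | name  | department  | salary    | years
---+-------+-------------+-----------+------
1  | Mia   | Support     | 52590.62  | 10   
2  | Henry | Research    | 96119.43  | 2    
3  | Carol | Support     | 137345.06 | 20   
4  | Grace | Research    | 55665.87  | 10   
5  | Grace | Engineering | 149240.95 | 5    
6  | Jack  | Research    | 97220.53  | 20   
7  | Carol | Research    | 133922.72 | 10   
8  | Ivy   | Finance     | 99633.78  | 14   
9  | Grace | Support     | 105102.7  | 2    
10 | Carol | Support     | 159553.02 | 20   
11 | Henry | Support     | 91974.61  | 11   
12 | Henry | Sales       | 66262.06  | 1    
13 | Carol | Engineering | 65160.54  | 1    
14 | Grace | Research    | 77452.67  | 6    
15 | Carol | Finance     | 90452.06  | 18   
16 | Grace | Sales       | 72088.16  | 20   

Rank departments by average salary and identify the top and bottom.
SELECT department, AVG(salary)
FROM employees
GROUP BY department
ORDER BY AVG(salary)

All groups:
  Sales: 69175.11
  Research: 92076.24
  Finance: 95042.92
  Engineering: 107200.75
  Support: 109313.20

Highest: Support (109313.20)
Lowest: Sales (69175.11)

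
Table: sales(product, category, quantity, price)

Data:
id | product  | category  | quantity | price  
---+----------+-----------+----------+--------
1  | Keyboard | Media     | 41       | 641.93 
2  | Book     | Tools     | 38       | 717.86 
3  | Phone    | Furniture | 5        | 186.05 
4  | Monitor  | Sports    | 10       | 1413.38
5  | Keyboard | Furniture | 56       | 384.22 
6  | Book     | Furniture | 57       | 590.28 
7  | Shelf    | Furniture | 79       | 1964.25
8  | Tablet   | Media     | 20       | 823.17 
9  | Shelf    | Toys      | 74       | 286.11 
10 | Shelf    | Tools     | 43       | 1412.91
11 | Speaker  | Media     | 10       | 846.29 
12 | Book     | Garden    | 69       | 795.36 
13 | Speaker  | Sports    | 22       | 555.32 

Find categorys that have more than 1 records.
SELECT category, COUNT(*) as cnt
FROM sales
GROUP BY category
HAVING COUNT(*) > 1

Result:
  Furniture: 4
  Media: 3
  Sports: 2
  Tools: 2

Note: HAVING filters groups after aggregation, WHERE filters rows before.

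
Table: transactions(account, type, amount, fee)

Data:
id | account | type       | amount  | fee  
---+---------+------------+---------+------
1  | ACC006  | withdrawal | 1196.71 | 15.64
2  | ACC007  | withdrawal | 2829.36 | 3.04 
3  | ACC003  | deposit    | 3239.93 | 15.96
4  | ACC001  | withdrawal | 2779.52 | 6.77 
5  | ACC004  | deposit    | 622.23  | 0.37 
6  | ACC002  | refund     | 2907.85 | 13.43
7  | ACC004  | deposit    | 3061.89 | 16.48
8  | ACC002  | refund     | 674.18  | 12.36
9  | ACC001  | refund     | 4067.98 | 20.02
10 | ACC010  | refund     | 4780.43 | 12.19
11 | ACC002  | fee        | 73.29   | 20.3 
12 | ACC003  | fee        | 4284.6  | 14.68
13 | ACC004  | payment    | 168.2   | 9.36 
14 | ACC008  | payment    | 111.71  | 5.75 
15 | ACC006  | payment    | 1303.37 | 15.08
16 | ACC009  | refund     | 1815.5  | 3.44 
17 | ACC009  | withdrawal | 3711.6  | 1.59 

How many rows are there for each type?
SELECT type, COUNT(*) as count
FROM transactions
GROUP BY type

Result:
  deposit: 3
  fee: 2
  payment: 3
  refund: 5
  withdrawal: 4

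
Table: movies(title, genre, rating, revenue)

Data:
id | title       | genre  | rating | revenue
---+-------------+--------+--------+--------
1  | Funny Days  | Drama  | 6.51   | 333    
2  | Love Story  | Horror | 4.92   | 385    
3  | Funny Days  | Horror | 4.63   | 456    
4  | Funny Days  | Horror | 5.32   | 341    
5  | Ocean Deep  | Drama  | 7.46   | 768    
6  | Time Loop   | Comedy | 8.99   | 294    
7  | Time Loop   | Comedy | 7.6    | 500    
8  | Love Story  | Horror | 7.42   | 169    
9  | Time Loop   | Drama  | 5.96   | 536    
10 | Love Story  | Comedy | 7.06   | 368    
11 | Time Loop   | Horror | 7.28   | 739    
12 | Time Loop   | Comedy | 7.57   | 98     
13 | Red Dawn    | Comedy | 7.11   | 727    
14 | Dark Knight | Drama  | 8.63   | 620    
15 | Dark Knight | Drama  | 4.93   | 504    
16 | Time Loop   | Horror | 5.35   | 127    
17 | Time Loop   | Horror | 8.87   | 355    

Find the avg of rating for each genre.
SELECT genre, AVG(rating) as result
FROM movies
GROUP BY genre

Result:
  Comedy: 7.67
  Drama: 6.70
  Horror: 6.26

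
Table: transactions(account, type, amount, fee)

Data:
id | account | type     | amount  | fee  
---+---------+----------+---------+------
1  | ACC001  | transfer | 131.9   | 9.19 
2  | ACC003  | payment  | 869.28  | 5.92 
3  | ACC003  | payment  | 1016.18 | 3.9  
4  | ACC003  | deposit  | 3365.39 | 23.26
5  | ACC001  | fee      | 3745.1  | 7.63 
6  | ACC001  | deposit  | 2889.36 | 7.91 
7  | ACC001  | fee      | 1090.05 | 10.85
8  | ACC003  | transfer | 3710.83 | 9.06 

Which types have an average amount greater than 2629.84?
SELECT type, AVG(amount)
FROM transactions
GROUP BY type
HAVING AVG(amount) > 2629.84

Result:
  deposit: avg=3127.38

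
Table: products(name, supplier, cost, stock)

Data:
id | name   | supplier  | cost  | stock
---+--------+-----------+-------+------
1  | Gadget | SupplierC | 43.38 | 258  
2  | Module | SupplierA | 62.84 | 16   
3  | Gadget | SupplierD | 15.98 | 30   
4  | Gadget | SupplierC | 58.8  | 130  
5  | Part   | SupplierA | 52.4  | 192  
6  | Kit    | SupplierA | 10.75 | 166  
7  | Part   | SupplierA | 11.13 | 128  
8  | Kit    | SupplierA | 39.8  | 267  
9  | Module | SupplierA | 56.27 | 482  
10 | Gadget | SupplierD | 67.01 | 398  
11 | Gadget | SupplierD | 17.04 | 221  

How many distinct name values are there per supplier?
SELECT supplier, COUNT(DISTINCT name)
FROM products
GROUP BY supplier

Result:
  SupplierA: 3 distinct
  SupplierC: 1 distinct
  SupplierD: 1 distinct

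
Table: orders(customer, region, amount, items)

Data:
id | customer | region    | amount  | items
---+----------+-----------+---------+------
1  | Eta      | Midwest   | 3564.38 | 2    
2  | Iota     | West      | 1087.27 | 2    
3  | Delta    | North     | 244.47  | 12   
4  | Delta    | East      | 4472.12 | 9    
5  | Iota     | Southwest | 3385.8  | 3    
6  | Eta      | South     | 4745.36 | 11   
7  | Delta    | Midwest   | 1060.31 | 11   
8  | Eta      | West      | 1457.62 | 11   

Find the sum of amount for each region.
SELECT region, SUM(amount) as result
FROM orders
GROUP BY region

Result:
  East: 4472.12
  Midwest: 4624.69
  North: 244.47
  South: 4745.36
  Southwest: 3385.80
  West: 2544.89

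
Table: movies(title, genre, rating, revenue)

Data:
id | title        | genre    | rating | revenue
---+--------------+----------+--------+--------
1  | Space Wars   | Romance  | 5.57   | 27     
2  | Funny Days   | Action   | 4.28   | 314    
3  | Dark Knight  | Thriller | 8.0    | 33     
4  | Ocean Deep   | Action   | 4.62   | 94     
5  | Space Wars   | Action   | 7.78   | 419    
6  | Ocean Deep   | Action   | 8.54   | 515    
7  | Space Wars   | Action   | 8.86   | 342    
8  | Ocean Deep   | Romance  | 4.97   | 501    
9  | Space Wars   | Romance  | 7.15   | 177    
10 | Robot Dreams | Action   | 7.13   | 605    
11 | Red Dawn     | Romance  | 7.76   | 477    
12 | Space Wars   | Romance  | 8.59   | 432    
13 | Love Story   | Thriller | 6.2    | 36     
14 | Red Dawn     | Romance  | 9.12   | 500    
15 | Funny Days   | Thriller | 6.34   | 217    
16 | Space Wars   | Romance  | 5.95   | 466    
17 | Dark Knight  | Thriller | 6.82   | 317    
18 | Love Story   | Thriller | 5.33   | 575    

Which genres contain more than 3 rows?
SELECT genre, COUNT(*) as cnt
FROM movies
GROUP BY genre
HAVING COUNT(*) > 3

Result:
  Action: 6
  Romance: 7
  Thriller: 5

Note: HAVING filters groups after aggregation, WHERE filters rows before.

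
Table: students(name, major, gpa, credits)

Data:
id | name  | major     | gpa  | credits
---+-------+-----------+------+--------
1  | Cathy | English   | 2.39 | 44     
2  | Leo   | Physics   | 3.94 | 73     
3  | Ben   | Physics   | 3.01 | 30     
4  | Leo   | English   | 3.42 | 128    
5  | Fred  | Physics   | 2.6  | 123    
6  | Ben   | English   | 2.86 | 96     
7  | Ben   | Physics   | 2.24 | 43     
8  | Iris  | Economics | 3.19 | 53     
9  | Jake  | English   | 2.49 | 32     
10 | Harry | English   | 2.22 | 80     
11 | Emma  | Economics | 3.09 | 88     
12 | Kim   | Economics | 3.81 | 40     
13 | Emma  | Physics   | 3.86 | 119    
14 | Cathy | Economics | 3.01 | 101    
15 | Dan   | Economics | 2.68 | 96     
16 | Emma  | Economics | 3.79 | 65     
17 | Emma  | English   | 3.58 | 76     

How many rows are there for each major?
SELECT major, COUNT(*) as count
FROM students
GROUP BY major

Result:
  Economics: 6
  English: 6
  Physics: 5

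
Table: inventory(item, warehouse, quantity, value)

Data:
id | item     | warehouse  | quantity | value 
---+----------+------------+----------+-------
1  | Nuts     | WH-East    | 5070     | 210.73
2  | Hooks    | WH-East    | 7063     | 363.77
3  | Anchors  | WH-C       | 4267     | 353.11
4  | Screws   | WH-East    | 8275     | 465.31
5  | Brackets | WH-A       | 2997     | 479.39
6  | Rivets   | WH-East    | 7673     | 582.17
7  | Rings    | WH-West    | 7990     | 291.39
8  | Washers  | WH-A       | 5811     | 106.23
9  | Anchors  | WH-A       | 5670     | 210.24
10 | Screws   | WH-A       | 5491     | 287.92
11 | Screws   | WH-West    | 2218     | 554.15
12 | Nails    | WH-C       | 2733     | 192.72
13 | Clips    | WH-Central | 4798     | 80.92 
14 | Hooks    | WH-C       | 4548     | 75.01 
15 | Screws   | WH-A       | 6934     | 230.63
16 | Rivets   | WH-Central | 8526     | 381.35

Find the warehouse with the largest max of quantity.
SELECT warehouse, MAX(quantity) as val
FROM inventory
GROUP BY warehouse
ORDER BY val DESC
LIMIT 1

Result: WH-Central with max(quantity) = 8526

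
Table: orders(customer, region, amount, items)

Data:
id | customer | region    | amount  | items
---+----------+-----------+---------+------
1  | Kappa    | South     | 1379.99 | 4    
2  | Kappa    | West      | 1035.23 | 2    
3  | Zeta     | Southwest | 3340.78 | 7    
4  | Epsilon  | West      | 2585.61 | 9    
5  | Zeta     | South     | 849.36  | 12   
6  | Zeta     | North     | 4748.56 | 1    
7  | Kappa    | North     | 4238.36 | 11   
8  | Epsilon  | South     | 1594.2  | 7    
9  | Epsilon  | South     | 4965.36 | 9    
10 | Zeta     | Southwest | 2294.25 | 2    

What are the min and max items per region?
SELECT region, MIN(items), MAX(items)
FROM orders
GROUP BY region

Result:
  North: min=1, max=11
  South: min=4, max=12
  Southwest: min=2, max=7
  West: min=2, max=9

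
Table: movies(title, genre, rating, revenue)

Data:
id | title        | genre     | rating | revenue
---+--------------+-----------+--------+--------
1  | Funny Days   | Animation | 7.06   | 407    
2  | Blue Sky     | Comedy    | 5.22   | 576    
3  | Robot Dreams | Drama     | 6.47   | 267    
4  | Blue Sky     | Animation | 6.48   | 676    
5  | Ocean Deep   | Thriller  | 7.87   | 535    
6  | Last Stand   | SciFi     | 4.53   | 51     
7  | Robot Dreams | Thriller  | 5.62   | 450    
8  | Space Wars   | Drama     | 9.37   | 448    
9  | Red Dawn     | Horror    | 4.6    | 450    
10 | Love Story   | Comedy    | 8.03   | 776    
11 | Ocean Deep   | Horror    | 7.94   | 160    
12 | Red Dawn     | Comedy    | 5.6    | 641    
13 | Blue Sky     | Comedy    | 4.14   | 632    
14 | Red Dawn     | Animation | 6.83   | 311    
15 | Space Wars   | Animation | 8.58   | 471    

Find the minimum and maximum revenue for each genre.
SELECT genre, MIN(revenue), MAX(revenue)
FROM movies
GROUP BY genre

Result:
  Animation: min=311, max=676
  Comedy: min=576, max=776
  Drama: min=267, max=448
  Horror: min=160, max=450
  SciFi: min=51, max=51
  Thriller: min=450, max=535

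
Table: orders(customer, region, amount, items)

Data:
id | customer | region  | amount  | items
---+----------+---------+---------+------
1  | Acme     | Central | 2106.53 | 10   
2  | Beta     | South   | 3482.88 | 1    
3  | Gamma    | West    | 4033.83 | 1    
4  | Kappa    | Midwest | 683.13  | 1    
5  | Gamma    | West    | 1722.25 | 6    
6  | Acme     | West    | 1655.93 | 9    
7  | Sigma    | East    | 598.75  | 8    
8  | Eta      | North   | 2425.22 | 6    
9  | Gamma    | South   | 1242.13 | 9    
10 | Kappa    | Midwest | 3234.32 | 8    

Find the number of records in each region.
SELECT region, COUNT(*) as count
FROM orders
GROUP BY region

Result:
  Central: 1
  East: 1
  Midwest: 2
  North: 1
  South: 2
  West: 3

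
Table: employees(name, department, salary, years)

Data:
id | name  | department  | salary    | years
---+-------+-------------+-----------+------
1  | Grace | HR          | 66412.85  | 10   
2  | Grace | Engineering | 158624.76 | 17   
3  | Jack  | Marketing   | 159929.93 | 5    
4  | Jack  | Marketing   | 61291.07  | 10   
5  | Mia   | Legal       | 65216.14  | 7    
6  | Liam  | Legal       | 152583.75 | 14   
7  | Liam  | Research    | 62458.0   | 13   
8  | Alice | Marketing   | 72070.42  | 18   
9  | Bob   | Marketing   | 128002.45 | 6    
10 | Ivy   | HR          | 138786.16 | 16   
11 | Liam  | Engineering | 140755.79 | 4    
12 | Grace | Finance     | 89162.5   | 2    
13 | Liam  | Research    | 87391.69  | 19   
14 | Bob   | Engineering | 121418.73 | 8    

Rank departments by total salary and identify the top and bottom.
SELECT department, SUM(salary)
FROM employees
GROUP BY department
ORDER BY SUM(salary)

All groups:
  Finance: 89162.50
  Research: 149849.69
  HR: 205199.01
  Legal: 217799.89
  Engineering: 420799.28
  Marketing: 421293.87

Highest: Marketing (421293.87)
Lowest: Finance (89162.50)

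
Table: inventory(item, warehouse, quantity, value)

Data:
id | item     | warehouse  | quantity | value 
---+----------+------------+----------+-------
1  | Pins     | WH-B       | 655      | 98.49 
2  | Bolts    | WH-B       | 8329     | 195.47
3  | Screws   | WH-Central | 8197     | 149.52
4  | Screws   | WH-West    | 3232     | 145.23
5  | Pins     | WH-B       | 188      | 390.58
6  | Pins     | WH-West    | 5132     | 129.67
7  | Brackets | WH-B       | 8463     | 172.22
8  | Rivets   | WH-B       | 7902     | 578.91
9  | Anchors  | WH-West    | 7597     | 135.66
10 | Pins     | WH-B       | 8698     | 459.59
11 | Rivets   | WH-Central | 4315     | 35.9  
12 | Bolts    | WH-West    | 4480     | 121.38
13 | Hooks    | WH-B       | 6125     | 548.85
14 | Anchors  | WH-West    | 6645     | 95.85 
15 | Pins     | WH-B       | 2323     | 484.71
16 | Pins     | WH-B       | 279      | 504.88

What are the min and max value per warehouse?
SELECT warehouse, MIN(value), MAX(value)
FROM inventory
GROUP BY warehouse

Result:
  WH-B: min=98.49, max=578.91
  WH-Central: min=35.90, max=149.52
  WH-West: min=95.85, max=145.23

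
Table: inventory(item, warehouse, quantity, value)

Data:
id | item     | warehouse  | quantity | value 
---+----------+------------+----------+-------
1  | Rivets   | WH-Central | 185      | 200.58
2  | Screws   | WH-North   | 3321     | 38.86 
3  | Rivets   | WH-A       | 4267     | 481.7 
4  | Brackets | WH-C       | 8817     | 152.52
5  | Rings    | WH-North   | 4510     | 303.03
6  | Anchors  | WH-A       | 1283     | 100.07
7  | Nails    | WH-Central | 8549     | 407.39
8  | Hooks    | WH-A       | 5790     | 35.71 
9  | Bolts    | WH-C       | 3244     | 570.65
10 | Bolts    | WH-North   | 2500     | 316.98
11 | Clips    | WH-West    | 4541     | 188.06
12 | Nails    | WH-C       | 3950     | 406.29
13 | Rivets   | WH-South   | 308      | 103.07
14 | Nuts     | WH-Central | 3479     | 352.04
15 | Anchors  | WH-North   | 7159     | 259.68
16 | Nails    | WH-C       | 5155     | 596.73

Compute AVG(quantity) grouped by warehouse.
SELECT warehouse, AVG(quantity) as result
FROM inventory
GROUP BY warehouse

Result:
  WH-A: 3780.00
  WH-C: 5291.50
  WH-Central: 4071.00
  WH-North: 4372.50
  WH-South: 308.00
  WH-West: 4541.00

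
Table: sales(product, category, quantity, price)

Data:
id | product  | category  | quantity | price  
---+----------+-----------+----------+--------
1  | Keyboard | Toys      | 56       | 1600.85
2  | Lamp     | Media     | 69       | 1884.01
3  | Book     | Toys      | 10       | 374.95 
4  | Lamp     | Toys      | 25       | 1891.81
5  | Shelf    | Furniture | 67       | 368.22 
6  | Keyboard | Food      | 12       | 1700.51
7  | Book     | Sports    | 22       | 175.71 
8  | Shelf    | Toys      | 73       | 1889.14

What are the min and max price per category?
SELECT category, MIN(price), MAX(price)
FROM sales
GROUP BY category

Result:
  Food: min=1700.51, max=1700.51
  Furniture: min=368.22, max=368.22
  Media: min=1884.01, max=1884.01
  Sports: min=175.71, max=175.71
  Toys: min=374.95, max=1891.81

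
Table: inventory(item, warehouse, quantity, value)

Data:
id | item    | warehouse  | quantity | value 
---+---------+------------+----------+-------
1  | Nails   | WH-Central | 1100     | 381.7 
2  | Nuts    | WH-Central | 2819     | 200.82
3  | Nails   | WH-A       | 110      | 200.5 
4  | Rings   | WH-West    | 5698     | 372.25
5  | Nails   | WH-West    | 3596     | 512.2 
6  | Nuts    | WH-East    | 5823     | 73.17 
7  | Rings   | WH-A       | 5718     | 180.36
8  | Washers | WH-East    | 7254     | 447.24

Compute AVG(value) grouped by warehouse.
SELECT warehouse, AVG(value) as result
FROM inventory
GROUP BY warehouse

Result:
  WH-A: 190.43
  WH-Central: 291.26
  WH-East: 260.21
  WH-West: 442.23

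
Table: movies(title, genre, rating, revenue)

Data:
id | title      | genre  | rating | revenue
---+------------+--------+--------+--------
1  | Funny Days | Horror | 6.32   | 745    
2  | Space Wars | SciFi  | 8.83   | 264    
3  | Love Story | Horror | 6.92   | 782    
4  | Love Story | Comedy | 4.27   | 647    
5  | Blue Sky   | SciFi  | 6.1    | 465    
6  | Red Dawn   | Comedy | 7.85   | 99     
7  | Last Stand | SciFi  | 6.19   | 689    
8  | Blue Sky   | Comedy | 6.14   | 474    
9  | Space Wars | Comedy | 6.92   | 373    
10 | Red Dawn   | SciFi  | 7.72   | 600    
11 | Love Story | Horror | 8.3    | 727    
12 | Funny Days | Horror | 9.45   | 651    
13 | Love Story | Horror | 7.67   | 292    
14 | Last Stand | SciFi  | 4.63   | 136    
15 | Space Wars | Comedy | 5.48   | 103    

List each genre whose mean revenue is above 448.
SELECT genre, AVG(revenue)
FROM movies
GROUP BY genre
HAVING AVG(revenue) > 448

Result:
  Horror: avg=639.40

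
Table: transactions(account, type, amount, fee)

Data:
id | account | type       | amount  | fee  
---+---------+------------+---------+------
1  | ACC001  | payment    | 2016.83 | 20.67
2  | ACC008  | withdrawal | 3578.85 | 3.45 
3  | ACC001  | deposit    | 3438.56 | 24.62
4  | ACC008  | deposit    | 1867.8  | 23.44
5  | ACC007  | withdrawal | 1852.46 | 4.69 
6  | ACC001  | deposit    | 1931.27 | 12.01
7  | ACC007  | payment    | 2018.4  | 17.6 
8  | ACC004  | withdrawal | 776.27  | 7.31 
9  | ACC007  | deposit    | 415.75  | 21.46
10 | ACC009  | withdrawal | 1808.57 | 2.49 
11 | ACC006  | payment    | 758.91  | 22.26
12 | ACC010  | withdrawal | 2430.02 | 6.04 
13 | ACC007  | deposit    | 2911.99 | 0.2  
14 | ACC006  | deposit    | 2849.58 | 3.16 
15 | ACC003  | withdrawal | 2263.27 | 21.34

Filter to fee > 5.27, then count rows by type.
SELECT type, COUNT(*)
FROM transactions
WHERE fee > 5.27
GROUP BY type

Note: WHERE filters rows before grouping.

Result:
  deposit: 4
  payment: 3
  withdrawal: 3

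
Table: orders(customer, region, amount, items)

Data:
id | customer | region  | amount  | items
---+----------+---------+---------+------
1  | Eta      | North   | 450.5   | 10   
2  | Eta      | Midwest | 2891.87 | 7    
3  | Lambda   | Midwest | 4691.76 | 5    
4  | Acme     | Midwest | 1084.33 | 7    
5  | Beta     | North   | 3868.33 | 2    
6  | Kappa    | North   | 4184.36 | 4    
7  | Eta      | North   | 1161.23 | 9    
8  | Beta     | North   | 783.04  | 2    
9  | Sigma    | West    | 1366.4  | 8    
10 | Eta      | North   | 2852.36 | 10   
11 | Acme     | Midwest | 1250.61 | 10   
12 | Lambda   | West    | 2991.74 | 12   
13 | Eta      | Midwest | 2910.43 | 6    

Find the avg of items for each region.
SELECT region, AVG(items) as result
FROM orders
GROUP BY region

Result:
  Midwest: 7.00
  North: 6.17
  West: 10.00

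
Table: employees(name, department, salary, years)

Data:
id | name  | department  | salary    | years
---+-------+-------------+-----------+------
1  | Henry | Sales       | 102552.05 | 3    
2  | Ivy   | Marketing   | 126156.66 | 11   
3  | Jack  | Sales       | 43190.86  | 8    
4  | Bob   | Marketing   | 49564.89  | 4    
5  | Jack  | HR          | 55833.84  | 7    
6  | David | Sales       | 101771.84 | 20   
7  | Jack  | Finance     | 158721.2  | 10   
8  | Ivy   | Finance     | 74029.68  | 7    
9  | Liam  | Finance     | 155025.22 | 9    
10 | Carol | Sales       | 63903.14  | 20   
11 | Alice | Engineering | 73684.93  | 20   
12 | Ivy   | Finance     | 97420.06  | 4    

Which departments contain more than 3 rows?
SELECT department, COUNT(*) as cnt
FROM employees
GROUP BY department
HAVING COUNT(*) > 3

Result:
  Finance: 4
  Sales: 4

Note: HAVING filters groups after aggregation, WHERE filters rows before.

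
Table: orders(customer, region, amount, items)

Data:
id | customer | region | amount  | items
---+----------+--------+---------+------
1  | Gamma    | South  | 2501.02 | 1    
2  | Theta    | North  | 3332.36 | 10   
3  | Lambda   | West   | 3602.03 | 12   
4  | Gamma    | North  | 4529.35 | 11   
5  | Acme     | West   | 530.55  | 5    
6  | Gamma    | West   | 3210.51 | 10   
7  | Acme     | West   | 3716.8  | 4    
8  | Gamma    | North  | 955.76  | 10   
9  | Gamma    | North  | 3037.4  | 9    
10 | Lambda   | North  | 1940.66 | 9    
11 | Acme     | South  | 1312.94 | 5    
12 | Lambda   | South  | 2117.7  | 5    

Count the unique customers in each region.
SELECT region, COUNT(DISTINCT customer)
FROM orders
GROUP BY region

Result:
  North: 3 distinct
  South: 3 distinct
  West: 3 distinct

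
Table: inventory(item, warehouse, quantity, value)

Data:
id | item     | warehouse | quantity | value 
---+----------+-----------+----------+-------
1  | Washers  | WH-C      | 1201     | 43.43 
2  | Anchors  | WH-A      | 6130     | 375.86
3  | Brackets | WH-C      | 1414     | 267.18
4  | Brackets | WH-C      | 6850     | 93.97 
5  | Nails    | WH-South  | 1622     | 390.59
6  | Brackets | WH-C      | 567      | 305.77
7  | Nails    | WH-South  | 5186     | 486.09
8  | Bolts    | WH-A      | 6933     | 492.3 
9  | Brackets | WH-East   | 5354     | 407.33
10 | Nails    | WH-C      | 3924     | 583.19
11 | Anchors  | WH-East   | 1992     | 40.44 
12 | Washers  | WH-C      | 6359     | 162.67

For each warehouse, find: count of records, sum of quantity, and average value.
SELECT warehouse,
       COUNT(*) as cnt,
       SUM(quantity) as total_quantity,
       AVG(value) as avg_value
FROM inventory
GROUP BY warehouse

Result:
  WH-A: 2 records, 13063 total quantity, 434.08 avg value
  WH-C: 6 records, 20315 total quantity, 242.70 avg value
  WH-East: 2 records, 7346 total quantity, 223.89 avg value
  WH-South: 2 records, 6808 total quantity, 438.34 avg value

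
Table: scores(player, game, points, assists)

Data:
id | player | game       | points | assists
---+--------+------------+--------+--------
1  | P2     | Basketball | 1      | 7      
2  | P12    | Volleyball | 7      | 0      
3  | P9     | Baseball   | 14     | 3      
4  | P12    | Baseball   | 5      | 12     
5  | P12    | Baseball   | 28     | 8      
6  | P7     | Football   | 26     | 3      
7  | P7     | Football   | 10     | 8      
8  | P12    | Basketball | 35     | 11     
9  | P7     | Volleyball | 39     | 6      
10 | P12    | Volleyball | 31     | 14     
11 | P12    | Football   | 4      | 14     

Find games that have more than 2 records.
SELECT game, COUNT(*) as cnt
FROM scores
GROUP BY game
HAVING COUNT(*) > 2

Result:
  Baseball: 3
  Football: 3
  Volleyball: 3

Note: HAVING filters groups after aggregation, WHERE filters rows before.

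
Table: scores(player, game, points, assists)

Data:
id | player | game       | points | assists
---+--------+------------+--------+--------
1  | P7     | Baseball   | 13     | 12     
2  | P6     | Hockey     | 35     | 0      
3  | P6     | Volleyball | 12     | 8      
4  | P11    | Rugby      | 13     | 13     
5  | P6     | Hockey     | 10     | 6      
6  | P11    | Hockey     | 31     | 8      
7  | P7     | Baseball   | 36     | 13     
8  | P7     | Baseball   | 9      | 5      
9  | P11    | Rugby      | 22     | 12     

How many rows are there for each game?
SELECT game, COUNT(*) as count
FROM scores
GROUP BY game

Result:
  Baseball: 3
  Hockey: 3
  Rugby: 2
  Volleyball: 1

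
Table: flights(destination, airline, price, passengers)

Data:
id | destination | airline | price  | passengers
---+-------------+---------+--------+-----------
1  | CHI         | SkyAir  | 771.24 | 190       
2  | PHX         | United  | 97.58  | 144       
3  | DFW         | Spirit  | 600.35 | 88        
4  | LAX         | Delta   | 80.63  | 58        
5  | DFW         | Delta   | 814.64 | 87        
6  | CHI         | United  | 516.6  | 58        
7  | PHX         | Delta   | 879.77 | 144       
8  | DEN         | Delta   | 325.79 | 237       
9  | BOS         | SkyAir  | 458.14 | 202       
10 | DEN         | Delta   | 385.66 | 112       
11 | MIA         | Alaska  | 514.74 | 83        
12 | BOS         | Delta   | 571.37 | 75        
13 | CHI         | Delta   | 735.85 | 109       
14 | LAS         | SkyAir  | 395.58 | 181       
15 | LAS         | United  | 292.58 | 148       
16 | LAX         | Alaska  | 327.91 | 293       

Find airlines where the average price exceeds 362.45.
SELECT airline, AVG(price)
FROM flights
GROUP BY airline
HAVING AVG(price) > 362.45

Result:
  Alaska: avg=421.33
  Delta: avg=541.96
  SkyAir: avg=541.65
  Spirit: avg=600.35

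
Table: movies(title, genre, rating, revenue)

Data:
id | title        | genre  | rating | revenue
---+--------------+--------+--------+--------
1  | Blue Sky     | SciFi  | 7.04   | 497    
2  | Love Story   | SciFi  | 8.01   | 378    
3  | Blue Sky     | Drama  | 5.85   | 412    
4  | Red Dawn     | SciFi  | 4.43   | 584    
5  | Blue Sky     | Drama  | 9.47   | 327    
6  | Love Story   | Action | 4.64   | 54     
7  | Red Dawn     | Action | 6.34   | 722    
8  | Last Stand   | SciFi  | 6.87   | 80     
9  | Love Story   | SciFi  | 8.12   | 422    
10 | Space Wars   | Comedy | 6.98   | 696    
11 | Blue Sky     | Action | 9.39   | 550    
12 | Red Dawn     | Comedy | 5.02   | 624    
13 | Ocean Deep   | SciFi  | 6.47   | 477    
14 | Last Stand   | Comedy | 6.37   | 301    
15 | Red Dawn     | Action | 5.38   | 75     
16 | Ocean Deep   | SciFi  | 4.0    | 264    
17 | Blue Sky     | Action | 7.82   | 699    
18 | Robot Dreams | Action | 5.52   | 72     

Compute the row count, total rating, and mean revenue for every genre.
SELECT genre,
       COUNT(*) as cnt,
       SUM(rating) as total_rating,
       AVG(revenue) as avg_revenue
FROM movies
GROUP BY genre

Result:
  Action: 6 records, 39.09 total rating, 362.00 avg revenue
  Comedy: 3 records, 18.37 total rating, 540.33 avg revenue
  Drama: 2 records, 15.32 total rating, 369.50 avg revenue
  SciFi: 7 records, 44.94 total rating, 386.00 avg revenue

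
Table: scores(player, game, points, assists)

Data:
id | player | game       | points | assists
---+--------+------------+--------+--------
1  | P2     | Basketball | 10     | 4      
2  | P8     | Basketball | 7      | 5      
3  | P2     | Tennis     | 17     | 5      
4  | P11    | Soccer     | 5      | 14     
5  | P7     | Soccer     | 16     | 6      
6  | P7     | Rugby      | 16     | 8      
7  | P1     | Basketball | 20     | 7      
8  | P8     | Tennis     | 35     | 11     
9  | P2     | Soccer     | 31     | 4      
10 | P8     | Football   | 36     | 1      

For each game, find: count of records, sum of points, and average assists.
SELECT game,
       COUNT(*) as cnt,
       SUM(points) as total_points,
       AVG(assists) as avg_assists
FROM scores
GROUP BY game

Result:
  Basketball: 3 records, 37 total points, 5.33 avg assists
  Football: 1 records, 36 total points, 1.00 avg assists
  Rugby: 1 records, 16 total points, 8.00 avg assists
  Soccer: 3 records, 52 total points, 8.00 avg assists
  Tennis: 2 records, 52 total points, 8.00 avg assists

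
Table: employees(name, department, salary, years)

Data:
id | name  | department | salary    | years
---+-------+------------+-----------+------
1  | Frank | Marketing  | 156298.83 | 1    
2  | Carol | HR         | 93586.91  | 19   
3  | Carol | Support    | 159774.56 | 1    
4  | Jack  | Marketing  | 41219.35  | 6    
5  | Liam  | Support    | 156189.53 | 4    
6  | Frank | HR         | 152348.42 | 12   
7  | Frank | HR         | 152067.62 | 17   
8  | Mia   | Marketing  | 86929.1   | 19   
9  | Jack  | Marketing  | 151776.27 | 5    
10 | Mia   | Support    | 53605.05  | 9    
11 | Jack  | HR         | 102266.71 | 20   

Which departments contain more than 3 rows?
SELECT department, COUNT(*) as cnt
FROM employees
GROUP BY department
HAVING COUNT(*) > 3

Result:
  HR: 4
  Marketing: 4

Note: HAVING filters groups after aggregation, WHERE filters rows before.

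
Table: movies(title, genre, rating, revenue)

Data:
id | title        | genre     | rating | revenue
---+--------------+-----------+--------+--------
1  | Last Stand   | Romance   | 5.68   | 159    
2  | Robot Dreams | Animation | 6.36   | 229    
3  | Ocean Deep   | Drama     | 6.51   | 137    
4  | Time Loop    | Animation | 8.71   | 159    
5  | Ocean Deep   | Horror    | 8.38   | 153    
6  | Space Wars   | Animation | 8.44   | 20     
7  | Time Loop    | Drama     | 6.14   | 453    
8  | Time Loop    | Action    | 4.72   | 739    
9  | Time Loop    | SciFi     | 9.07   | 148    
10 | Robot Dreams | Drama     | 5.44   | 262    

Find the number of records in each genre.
SELECT genre, COUNT(*) as count
FROM movies
GROUP BY genre

Result:
  Action: 1
  Animation: 3
  Drama: 3
  Horror: 1
  Romance: 1
  SciFi: 1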